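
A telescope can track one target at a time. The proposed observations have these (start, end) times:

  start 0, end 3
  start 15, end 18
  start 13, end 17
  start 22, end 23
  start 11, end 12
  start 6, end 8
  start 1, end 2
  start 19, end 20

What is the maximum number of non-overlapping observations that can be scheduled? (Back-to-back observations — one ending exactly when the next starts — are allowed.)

6

By end time: (1,2), (0,3), (6,8), (11,12), (13,17), (15,18), (19,20), (22,23).
Pick (1,2); next start ≥ 2 → (6,8); next start ≥ 8 → (11,12); next start ≥ 12 → (13,17); next start ≥ 17 → (19,20); next start ≥ 20 → (22,23).
Selected 6 observations.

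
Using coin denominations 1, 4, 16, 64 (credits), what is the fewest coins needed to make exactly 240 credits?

240 = 3×64 + 3×16
Total coins = 3 + 3 = 6

6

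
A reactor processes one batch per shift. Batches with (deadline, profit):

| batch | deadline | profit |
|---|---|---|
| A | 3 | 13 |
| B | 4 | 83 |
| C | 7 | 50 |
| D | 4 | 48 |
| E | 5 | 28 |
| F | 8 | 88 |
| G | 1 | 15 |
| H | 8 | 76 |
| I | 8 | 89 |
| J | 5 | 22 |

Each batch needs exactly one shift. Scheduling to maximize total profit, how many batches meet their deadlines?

Take jobs in profit order; each goes to the latest open slot no later than its deadline.
By profit: I(d8,89), F(d8,88), B(d4,83), H(d8,76), C(d7,50), D(d4,48), E(d5,28), J(d5,22), G(d1,15), A(d3,13)
I→slot 8; F→slot 7; B→slot 4; H→slot 6; C→slot 5; D→slot 3; E→slot 2; J→slot 1; G skipped; A skipped.
8 of 10 scheduled.

8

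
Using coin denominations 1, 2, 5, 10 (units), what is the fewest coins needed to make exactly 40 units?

4

40 − 4×10→0
Total coins = 4 = 4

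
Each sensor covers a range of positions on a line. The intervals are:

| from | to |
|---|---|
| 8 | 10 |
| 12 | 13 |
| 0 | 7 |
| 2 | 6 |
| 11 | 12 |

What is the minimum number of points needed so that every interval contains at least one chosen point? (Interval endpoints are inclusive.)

By right end: [2,6]  [0,7]  [8,10]  [11,12]  [12,13]
[2,6] uncovered → point at 6; [8,10] uncovered → point at 10; [11,12] uncovered → point at 12.
Points: 6, 10, 12 (3 total).

3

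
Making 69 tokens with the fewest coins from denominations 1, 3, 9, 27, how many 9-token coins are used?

69 = 2×27 + 1×9 + 2×3
Count of 9: 1

1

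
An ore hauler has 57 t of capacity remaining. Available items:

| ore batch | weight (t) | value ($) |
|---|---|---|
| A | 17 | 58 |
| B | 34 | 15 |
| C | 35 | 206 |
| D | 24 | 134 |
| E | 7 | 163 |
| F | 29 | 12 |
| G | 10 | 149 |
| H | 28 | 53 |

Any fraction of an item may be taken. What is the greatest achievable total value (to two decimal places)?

Order: E (163/7=23.29) > G (149/10=14.90) > C (206/35=5.89) > D (134/24=5.58) > A (58/17=3.41) > H (53/28=1.89) > B (15/34=0.44) > F (12/29=0.41)
Fill: take E (7 @ 163) → take G (10 @ 149) → take C (35 @ 206) → take 5/24 of D → 27.92; 57/57 used.
Total value = 545.92

545.92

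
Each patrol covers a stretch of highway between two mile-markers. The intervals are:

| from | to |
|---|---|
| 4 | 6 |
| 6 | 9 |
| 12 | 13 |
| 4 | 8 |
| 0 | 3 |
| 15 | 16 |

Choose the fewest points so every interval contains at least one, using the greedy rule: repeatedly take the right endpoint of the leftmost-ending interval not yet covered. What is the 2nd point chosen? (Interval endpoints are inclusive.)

Process intervals by earliest right end; each time one isn't hit yet, stab at its right endpoint.
Sorted: [0,3] [4,6] [4,8] [6,9] [12,13] [15,16]
{[0,3]} hit by 3; {[4,6],[4,8],[6,9]} hit by 6; {[12,13]} hit by 13; {[15,16]} hit by 16.
Points: 3, 6, 13, 16 (4 total).

6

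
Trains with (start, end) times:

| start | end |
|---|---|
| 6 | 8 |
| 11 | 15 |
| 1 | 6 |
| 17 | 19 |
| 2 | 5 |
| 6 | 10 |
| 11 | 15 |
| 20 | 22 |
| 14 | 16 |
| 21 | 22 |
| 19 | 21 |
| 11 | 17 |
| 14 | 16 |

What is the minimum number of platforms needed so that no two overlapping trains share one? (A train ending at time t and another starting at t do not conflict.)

5

starts: [1, 2, 6, 6, 11, 11, 11, 14, 14, 17, 19, 20, 21]
ends:   [5, 6, 8, 10, 15, 15, 16, 16, 17, 19, 21, 22, 22]
s1→1 s2→2 e5→1 e6→0 s6→1 s6→2 e8→1 e10→0 s11→1 s11→2 s11→3 s14→4 s14→5  — peak 5.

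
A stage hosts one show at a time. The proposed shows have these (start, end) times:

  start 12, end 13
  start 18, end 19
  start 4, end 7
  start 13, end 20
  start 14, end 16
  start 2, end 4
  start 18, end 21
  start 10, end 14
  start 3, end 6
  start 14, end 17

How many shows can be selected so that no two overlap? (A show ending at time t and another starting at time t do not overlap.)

5

Sort by end time and greedily take each interval whose start is ≥ the last chosen end.
By end time: (2,4), (3,6), (4,7), (12,13), (10,14), (14,16), (14,17), (18,19), (13,20), (18,21).
Pick (2,4); next start ≥ 4 → (4,7); next start ≥ 7 → (12,13); next start ≥ 13 → (14,16); next start ≥ 16 → (18,19).
Selected 5 shows.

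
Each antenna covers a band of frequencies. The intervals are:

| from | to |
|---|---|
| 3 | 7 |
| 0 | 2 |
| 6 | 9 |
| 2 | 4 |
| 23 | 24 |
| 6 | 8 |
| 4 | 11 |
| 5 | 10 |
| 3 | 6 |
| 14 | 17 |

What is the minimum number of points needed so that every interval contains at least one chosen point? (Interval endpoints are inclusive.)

By right end: [0,2]  [2,4]  [3,6]  [3,7]  [6,8]  [6,9]  [5,10]  [4,11]  [14,17]  [23,24]
[0,2] uncovered → point at 2; [3,6] uncovered → point at 6; [14,17] uncovered → point at 17; [23,24] uncovered → point at 24.
Points: 2, 6, 17, 24 (4 total).

4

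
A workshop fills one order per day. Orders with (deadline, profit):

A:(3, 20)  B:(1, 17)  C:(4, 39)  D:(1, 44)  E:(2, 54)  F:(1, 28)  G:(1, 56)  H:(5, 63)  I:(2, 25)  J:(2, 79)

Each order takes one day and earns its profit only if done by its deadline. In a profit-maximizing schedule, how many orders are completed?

5

Take jobs in profit order; each goes to the latest open slot no later than its deadline.
Profit order: J=79 H=63 G=56 E=54 D=44 C=39 F=28 I=25 A=20 B=17
Assign: J→slot 2, H→slot 5, G→slot 1, E skipped, D skipped, C→slot 4, F skipped, I skipped, A→slot 3, B skipped.
Slots: [1:G] [2:J] [3:A] [4:C] [5:H]
5 of 10 scheduled.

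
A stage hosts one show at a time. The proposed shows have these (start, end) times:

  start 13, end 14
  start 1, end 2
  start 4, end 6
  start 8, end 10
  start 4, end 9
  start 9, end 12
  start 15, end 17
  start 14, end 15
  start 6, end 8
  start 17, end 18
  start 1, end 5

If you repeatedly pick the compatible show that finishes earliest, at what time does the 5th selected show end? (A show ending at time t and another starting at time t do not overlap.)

14

Greedy by earliest finish: after sorting by end time, pick each interval compatible with the last pick.
Sorted by end: (1,2)  (1,5)  (4,6)  (6,8)  (4,9)  (8,10)  (9,12)  (13,14)  (14,15)  (15,17)  (17,18)
take (1,2); take (4,6); take (6,8); take (8,10); skip (9,12); take (13,14); take (14,15); take (15,17); take (17,18).
Selected: (1,2) (4,6) (6,8) (8,10) (13,14) (14,15) (15,17) (17,18)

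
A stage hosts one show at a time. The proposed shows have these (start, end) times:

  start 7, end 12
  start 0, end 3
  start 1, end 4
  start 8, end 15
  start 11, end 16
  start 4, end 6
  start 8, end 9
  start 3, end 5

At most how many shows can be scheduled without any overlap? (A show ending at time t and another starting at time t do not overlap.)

4

Order by finish time; keep every interval that doesn't clash with the previous kept one.
By end time: (0,3), (1,4), (3,5), (4,6), (8,9), (7,12), (8,15), (11,16).
Pick (0,3); next start ≥ 3 → (3,5); next start ≥ 5 → (8,9); next start ≥ 9 → (11,16).
Selected 4 shows.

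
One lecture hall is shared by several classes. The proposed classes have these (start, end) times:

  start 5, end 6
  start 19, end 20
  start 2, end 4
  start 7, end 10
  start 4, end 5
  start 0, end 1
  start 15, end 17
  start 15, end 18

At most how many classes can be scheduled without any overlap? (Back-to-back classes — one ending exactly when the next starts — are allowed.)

7

Sorted by end: (0,1)  (2,4)  (4,5)  (5,6)  (7,10)  (15,17)  (15,18)  (19,20)
take (0,1); take (2,4); take (4,5); take (5,6); take (7,10); take (15,17); take (19,20).
Selected 7 classes.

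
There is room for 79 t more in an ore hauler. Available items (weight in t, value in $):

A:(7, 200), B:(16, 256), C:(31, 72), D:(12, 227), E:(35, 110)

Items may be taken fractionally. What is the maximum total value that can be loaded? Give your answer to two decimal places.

Greedy by value/weight ratio, highest first.
Order: A (200/7=28.57) > D (227/12=18.92) > B (256/16=16.00) > E (110/35=3.14) > C (72/31=2.32)
Fill: take A (7 @ 200) → take D (12 @ 227) → take B (16 @ 256) → take E (35 @ 110) → take 9/31 of C → 20.90; 79/79 used.
Total value = 813.90

813.90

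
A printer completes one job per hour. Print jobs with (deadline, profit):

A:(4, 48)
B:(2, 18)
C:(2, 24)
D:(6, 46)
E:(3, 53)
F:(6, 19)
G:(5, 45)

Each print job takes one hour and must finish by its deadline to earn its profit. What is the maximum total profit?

By profit: E(d3,53), A(d4,48), D(d6,46), G(d5,45), C(d2,24), F(d6,19), B(d2,18)
E→slot 3; A→slot 4; D→slot 6; G→slot 5; C→slot 2; F→slot 1; B skipped.
Profit = 19 + 24 + 53 + 48 + 45 + 46 = 235

235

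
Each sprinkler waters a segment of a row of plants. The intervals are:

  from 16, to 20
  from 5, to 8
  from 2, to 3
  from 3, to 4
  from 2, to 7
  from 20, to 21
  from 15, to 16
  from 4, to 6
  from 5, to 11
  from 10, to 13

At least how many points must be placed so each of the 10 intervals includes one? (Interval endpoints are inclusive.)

5

By right end: [2,3]  [3,4]  [4,6]  [2,7]  [5,8]  [5,11]  [10,13]  [15,16]  [16,20]  [20,21]
[2,3] uncovered → point at 3; [4,6] uncovered → point at 6; [10,13] uncovered → point at 13; [15,16] uncovered → point at 16; [20,21] uncovered → point at 21.
Points: 3, 6, 13, 16, 21 (5 total).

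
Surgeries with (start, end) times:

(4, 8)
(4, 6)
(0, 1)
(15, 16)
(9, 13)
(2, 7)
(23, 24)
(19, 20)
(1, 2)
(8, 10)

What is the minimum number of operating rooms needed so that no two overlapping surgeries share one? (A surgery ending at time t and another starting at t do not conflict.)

Count concurrent intervals with a sweep; the peak is the room count.
Events (time:±→running): 0:+→1 1:-→0 1:+→1 2:-→0 2:+→1 4:+→2 4:+→3 … peak 3.

3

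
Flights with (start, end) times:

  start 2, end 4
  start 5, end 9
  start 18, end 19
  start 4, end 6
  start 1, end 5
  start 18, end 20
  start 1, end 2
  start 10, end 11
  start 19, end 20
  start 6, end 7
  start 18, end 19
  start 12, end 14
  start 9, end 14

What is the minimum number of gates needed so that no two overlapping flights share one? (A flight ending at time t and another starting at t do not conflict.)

3

The answer is the maximum number of intervals overlapping at any instant.
Events (time:±→running): 1:+→1 1:+→2 2:-→1 2:+→2 4:-→1 4:+→2 5:-→1 5:+→2 6:-→1 6:+→2 7:-→1 9:-→0 9:+→1 10:+→2 11:-→1 12:+→2 14:-→1 14:-→0 18:+→1 18:+→2 18:+→3 … peak 3.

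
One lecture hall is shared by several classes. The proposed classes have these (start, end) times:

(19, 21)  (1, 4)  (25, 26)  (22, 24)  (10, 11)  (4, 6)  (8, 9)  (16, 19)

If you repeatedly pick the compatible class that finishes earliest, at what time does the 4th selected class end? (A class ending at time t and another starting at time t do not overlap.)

11

By end time: (1,4), (4,6), (8,9), (10,11), (16,19), (19,21), (22,24), (25,26).
Pick (1,4); next start ≥ 4 → (4,6); next start ≥ 6 → (8,9); next start ≥ 9 → (10,11); next start ≥ 11 → (16,19); next start ≥ 19 → (19,21); next start ≥ 21 → (22,24); next start ≥ 24 → (25,26).
Selected: (1,4) (4,6) (8,9) (10,11) (16,19) (19,21) (22,24) (25,26)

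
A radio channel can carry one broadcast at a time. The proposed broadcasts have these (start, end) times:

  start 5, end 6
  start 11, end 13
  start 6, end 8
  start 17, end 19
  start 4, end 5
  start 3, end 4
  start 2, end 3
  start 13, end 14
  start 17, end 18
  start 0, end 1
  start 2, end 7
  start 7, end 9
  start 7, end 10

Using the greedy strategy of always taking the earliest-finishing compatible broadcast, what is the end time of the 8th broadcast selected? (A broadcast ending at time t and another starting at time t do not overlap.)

Sort by end time and greedily take each interval whose start is ≥ the last chosen end.
Sorted by end: (0,1)  (2,3)  (3,4)  (4,5)  (5,6)  (2,7)  (6,8)  (7,9)  (7,10)  (11,13)  (13,14)  (17,18)  (17,19)
take (0,1); take (2,3); take (3,4); take (4,5); take (5,6); take (6,8); skip (7,9); take (11,13); take (13,14); take (17,18).
Selected: (0,1) (2,3) (3,4) (4,5) (5,6) (6,8) (11,13) (13,14) (17,18)

14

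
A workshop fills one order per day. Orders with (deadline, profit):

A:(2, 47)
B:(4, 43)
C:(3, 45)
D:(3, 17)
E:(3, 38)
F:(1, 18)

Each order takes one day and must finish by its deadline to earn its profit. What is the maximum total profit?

Take jobs in profit order; each goes to the latest open slot no later than its deadline.
By profit: A(d2,47), C(d3,45), B(d4,43), E(d3,38), F(d1,18), D(d3,17)
A→slot 2; C→slot 3; B→slot 4; E→slot 1; F skipped; D skipped.
Profit = 38 + 47 + 45 + 43 = 173

173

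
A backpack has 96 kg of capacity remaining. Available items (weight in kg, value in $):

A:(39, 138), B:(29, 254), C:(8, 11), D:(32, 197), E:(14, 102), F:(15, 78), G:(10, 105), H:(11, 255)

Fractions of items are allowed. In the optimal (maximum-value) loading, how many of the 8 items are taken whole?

Greedy by value/weight ratio, highest first.
Ratios (sorted): H 23.18, G 10.50, B 8.76, E 7.29, D 6.16, F 5.20, A 3.54, C 1.38
take H (11 @ 255); take G (10 @ 105); take B (29 @ 254); take E (14 @ 102); take D (32 @ 197). Capacity used 96/96.
5 item(s) taken whole.

5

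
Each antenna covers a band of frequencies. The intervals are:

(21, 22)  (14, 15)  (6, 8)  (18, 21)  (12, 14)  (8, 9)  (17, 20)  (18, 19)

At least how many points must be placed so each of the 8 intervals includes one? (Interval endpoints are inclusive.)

4

Sort by right endpoint; whenever an interval is uncovered, place a point at its right end.
By right end: [6,8]  [8,9]  [12,14]  [14,15]  [18,19]  [17,20]  [18,21]  [21,22]
[6,8] uncovered → point at 8; [12,14] uncovered → point at 14; [18,19] uncovered → point at 19; [21,22] uncovered → point at 22.
Points: 8, 14, 19, 22 (4 total).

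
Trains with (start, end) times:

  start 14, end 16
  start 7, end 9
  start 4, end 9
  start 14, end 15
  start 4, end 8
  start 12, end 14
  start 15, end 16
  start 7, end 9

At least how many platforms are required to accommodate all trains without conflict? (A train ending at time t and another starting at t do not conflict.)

The answer is the maximum number of intervals overlapping at any instant.
Events (time:±→running): 4:+→1 4:+→2 7:+→3 7:+→4 … peak 4.

4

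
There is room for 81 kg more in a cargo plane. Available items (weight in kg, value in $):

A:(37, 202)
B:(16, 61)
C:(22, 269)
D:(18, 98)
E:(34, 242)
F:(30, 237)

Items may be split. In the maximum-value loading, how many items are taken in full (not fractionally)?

Sort by value per unit weight and fill in that order.
Ratios (sorted): C 12.23, F 7.90, E 7.12, A 5.46, D 5.44, B 3.81
take C (22 @ 269); take F (30 @ 237); take 29/34 of E → 206.41. Capacity used 81/81.
2 item(s) taken whole; one partial (take 29/34 of E).

2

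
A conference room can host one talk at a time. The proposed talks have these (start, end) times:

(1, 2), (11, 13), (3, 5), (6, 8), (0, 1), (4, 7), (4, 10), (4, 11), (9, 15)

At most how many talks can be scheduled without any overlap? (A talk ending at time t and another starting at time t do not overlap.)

Greedy by earliest finish: after sorting by end time, pick each interval compatible with the last pick.
Sorted by end: (0,1)  (1,2)  (3,5)  (4,7)  (6,8)  (4,10)  (4,11)  (11,13)  (9,15)
take (0,1); take (1,2); take (3,5); skip (4,7); take (6,8); skip (4,11); take (11,13).
Selected 5 talks.

5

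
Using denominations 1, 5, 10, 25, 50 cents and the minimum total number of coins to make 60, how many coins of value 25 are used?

0

Use the largest denomination that fits, subtract, and repeat.
60 = 1×50 + 1×10
Count of 25: 0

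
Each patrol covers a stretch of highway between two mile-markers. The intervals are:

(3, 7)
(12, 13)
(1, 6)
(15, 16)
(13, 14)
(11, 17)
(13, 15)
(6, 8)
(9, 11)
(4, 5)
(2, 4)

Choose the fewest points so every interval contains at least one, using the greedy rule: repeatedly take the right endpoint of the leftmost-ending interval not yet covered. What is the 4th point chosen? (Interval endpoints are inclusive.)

Sorted: [2,4] [4,5] [1,6] [3,7] [6,8] [9,11] [12,13] [13,14] [13,15] [15,16] [11,17]
{[2,4],[4,5],[1,6],[3,7]} hit by 4; {[6,8]} hit by 8; {[9,11]} hit by 11; {[12,13],[13,14],[13,15]} hit by 13; {[15,16],[11,17]} hit by 16.
Points: 4, 8, 11, 13, 16 (5 total).

13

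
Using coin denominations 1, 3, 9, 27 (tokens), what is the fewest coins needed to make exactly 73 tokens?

73 = 2×27 + 2×9 + 1×1
Total coins = 2 + 2 + 1 = 5

5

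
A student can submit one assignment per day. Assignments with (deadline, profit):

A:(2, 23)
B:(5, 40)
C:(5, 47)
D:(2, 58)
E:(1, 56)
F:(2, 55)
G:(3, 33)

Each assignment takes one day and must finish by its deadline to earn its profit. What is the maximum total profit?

Take jobs in profit order; each goes to the latest open slot no later than its deadline.
Profit order: D=58 E=56 F=55 C=47 B=40 G=33 A=23
Assign: D→slot 2, E→slot 1, F skipped, C→slot 5, B→slot 4, G→slot 3, A skipped.
Slots: [1:E] [2:D] [3:G] [4:B] [5:C]
Profit = 56 + 58 + 33 + 40 + 47 = 234

234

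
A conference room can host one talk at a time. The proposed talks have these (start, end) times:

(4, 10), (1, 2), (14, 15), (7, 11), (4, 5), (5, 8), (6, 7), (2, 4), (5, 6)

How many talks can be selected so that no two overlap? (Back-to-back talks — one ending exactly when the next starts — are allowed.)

7

Sorted by end: (1,2)  (2,4)  (4,5)  (5,6)  (6,7)  (5,8)  (4,10)  (7,11)  (14,15)
take (1,2); take (2,4); take (4,5); take (5,6); take (6,7); skip (4,10); take (7,11); take (14,15).
Selected 7 talks.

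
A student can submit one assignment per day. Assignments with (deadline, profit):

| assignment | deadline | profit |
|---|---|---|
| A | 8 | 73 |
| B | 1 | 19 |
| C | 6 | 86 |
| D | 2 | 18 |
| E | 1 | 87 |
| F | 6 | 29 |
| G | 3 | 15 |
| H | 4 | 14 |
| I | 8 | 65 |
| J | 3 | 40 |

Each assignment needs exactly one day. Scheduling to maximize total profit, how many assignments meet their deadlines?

8

Sort by profit descending; place each in the latest free slot ≤ its deadline.
Profit order: E=87 C=86 A=73 I=65 J=40 F=29 B=19 D=18 G=15 H=14
Assign: E→slot 1, C→slot 6, A→slot 8, I→slot 7, J→slot 3, F→slot 5, B skipped, D→slot 2, G skipped, H→slot 4.
Slots: [1:E] [2:D] [3:J] [4:H] [5:F] [6:C] [7:I] [8:A]
8 of 10 scheduled.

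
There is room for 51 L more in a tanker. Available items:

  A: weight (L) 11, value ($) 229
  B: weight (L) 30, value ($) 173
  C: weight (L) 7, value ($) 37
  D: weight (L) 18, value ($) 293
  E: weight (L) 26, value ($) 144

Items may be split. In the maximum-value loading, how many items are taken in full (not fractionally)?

2

Order: A (229/11=20.82) > D (293/18=16.28) > B (173/30=5.77) > E (144/26=5.54) > C (37/7=5.29)
Fill: take A (11 @ 229) → take D (18 @ 293) → take 22/30 of B → 126.87; 51/51 used.
2 item(s) taken whole; one partial (take 22/30 of B).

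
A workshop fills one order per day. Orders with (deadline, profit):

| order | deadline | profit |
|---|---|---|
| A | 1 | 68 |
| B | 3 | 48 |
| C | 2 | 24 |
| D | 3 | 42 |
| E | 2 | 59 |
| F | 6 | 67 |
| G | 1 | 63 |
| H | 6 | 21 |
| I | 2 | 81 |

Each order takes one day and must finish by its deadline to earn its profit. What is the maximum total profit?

By profit: I(d2,81), A(d1,68), F(d6,67), G(d1,63), E(d2,59), B(d3,48), D(d3,42), C(d2,24), H(d6,21)
I→slot 2; A→slot 1; F→slot 6; G skipped; E skipped; B→slot 3; D skipped; C skipped; H→slot 5.
Profit = 68 + 81 + 48 + 21 + 67 = 285

285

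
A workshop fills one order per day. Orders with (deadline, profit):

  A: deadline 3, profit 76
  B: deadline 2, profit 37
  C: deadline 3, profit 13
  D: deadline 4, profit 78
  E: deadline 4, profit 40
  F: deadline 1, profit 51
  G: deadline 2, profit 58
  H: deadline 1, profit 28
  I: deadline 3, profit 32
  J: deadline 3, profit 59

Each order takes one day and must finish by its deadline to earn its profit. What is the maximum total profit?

Take jobs in profit order; each goes to the latest open slot no later than its deadline.
By profit: D(d4,78), A(d3,76), J(d3,59), G(d2,58), F(d1,51), E(d4,40), B(d2,37), I(d3,32), H(d1,28), C(d3,13)
D→slot 4; A→slot 3; J→slot 2; G→slot 1; F skipped; E skipped; B skipped; I skipped; H skipped; C skipped.
Profit = 58 + 59 + 76 + 78 = 271

271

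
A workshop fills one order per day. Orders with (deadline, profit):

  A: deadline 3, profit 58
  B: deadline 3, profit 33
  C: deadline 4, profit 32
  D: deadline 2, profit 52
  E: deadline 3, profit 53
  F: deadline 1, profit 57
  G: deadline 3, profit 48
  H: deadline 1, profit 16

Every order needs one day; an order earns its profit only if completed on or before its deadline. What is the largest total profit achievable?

Sort by profit descending; place each in the latest free slot ≤ its deadline.
By profit: A(d3,58), F(d1,57), E(d3,53), D(d2,52), G(d3,48), B(d3,33), C(d4,32), H(d1,16)
A→slot 3; F→slot 1; E→slot 2; D skipped; G skipped; B skipped; C→slot 4; H skipped.
Profit = 57 + 53 + 58 + 32 = 200

200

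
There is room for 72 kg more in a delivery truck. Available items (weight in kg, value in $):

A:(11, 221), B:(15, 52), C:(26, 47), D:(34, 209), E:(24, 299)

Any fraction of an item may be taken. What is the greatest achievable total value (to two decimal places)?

739.40

Greedy by value/weight ratio, highest first.
Order: A (221/11=20.09) > E (299/24=12.46) > D (209/34=6.15) > B (52/15=3.47) > C (47/26=1.81)
Fill: take A (11 @ 221) → take E (24 @ 299) → take D (34 @ 209) → take 3/15 of B → 10.40; 72/72 used.
Total value = 739.40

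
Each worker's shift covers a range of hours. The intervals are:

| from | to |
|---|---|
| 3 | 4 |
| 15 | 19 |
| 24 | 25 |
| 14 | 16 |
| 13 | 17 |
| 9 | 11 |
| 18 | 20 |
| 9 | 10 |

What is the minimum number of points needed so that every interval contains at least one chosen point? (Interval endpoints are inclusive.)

Sort by right endpoint; whenever an interval is uncovered, place a point at its right end.
By right end: [3,4]  [9,10]  [9,11]  [14,16]  [13,17]  [15,19]  [18,20]  [24,25]
[3,4] uncovered → point at 4; [9,10] uncovered → point at 10; [14,16] uncovered → point at 16; [18,20] uncovered → point at 20; [24,25] uncovered → point at 25.
Points: 4, 10, 16, 20, 25 (5 total).

5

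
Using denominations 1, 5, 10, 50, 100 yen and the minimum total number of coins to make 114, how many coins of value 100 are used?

1

114 − 1×100→14 − 1×10→4 − 4×1→0
Count of 100: 1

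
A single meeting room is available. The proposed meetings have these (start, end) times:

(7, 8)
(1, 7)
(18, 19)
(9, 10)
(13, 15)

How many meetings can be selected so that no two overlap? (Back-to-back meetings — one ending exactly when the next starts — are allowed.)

5

Greedy by earliest finish: after sorting by end time, pick each interval compatible with the last pick.
By end time: (1,7), (7,8), (9,10), (13,15), (18,19).
Pick (1,7); next start ≥ 7 → (7,8); next start ≥ 8 → (9,10); next start ≥ 10 → (13,15); next start ≥ 15 → (18,19).
Selected 5 meetings.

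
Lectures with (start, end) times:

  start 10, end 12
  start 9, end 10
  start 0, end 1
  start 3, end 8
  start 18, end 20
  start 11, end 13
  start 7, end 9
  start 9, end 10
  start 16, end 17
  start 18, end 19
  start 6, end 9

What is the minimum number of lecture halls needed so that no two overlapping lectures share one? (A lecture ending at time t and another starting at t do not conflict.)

Events (time:±→running): 0:+→1 1:-→0 3:+→1 6:+→2 7:+→3 … peak 3.

3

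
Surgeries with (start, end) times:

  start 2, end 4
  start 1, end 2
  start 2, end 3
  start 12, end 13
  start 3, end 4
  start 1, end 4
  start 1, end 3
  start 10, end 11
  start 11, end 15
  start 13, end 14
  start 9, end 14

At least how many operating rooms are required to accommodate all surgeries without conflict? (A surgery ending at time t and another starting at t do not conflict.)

4

starts: [1, 1, 1, 2, 2, 3, 9, 10, 11, 12, 13]
ends:   [2, 3, 3, 4, 4, 4, 11, 13, 14, 14, 15]
s1→1 s1→2 s1→3 e2→2 s2→3 s2→4  — peak 4.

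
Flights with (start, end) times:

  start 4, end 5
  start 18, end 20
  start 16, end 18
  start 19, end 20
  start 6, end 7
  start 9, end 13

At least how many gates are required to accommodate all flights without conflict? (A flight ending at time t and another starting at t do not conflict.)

The answer is the maximum number of intervals overlapping at any instant.
starts: [4, 6, 9, 16, 18, 19]
ends:   [5, 7, 13, 18, 20, 20]
s4→1 e5→0 s6→1 e7→0 s9→1 e13→0 s16→1 e18→0 s18→1 s19→2  — peak 2.

2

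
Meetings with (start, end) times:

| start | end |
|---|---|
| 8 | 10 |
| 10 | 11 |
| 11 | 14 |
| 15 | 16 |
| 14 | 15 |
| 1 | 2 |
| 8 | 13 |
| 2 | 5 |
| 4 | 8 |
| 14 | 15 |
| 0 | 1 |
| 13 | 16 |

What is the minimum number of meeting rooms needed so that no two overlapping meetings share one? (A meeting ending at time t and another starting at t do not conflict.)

Events (time:±→running): 0:+→1 1:-→0 1:+→1 2:-→0 2:+→1 4:+→2 5:-→1 8:-→0 8:+→1 8:+→2 10:-→1 10:+→2 11:-→1 11:+→2 13:-→1 13:+→2 14:-→1 14:+→2 14:+→3 … peak 3.

3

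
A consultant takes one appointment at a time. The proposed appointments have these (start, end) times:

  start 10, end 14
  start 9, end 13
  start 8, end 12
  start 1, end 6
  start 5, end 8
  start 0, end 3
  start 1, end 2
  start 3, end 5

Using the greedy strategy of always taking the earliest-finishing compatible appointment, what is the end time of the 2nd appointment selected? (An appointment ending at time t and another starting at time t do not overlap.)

5

By end time: (1,2), (0,3), (3,5), (1,6), (5,8), (8,12), (9,13), (10,14).
Pick (1,2); next start ≥ 2 → (3,5); next start ≥ 5 → (5,8); next start ≥ 8 → (8,12).
Selected: (1,2) (3,5) (5,8) (8,12)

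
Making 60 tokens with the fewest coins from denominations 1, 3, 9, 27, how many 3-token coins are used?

2

Use the largest denomination that fits, subtract, and repeat.
60 − 2×27→6 − 2×3→0
Count of 3: 2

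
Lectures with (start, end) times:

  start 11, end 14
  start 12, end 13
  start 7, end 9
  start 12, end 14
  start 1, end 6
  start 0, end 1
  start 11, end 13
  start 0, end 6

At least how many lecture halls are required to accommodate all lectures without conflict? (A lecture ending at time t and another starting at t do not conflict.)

4

Count concurrent intervals with a sweep; the peak is the room count.
Events (time:±→running): 0:+→1 0:+→2 1:-→1 1:+→2 6:-→1 6:-→0 7:+→1 9:-→0 11:+→1 11:+→2 12:+→3 12:+→4 … peak 4.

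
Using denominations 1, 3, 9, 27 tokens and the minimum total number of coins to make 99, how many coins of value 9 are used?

2

99 − 3×27→18 − 2×9→0
Count of 9: 2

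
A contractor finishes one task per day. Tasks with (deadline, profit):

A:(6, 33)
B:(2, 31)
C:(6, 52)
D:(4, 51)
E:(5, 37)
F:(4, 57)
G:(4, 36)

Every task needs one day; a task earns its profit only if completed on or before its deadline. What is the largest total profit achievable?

266

Sort by profit descending; place each in the latest free slot ≤ its deadline.
By profit: F(d4,57), C(d6,52), D(d4,51), E(d5,37), G(d4,36), A(d6,33), B(d2,31)
F→slot 4; C→slot 6; D→slot 3; E→slot 5; G→slot 2; A→slot 1; B skipped.
Profit = 33 + 36 + 51 + 57 + 37 + 52 = 266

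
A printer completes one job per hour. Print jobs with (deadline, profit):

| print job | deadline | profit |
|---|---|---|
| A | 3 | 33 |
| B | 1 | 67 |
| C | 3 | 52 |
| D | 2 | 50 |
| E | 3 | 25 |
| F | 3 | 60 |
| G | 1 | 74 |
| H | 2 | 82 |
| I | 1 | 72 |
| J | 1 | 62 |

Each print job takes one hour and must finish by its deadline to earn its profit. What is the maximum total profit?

Sort by profit descending; place each in the latest free slot ≤ its deadline.
By profit: H(d2,82), G(d1,74), I(d1,72), B(d1,67), J(d1,62), F(d3,60), C(d3,52), D(d2,50), A(d3,33), E(d3,25)
H→slot 2; G→slot 1; I skipped; B skipped; J skipped; F→slot 3; C skipped; D skipped; A skipped; E skipped.
Profit = 74 + 82 + 60 = 216

216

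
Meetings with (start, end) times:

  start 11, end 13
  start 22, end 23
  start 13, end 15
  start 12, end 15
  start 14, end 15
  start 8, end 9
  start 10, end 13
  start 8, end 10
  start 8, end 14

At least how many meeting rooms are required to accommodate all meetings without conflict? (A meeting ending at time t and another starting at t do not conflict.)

4

starts: [8, 8, 8, 10, 11, 12, 13, 14, 22]
ends:   [9, 10, 13, 13, 14, 15, 15, 15, 23]
s8→1 s8→2 s8→3 e9→2 e10→1 s10→2 s11→3 s12→4  — peak 4.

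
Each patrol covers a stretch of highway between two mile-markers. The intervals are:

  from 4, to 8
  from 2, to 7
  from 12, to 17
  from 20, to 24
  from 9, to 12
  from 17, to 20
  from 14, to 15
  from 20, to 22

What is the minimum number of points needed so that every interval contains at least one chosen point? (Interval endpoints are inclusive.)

By right end: [2,7]  [4,8]  [9,12]  [14,15]  [12,17]  [17,20]  [20,22]  [20,24]
[2,7] uncovered → point at 7; [9,12] uncovered → point at 12; [14,15] uncovered → point at 15; [17,20] uncovered → point at 20.
Points: 7, 12, 15, 20 (4 total).

4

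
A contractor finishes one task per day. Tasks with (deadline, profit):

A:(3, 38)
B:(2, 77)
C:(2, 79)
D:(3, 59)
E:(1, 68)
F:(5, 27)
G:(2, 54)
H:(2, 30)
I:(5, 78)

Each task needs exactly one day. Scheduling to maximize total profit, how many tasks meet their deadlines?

5

Sort by profit descending; place each in the latest free slot ≤ its deadline.
Profit order: C=79 I=78 B=77 E=68 D=59 G=54 A=38 H=30 F=27
Assign: C→slot 2, I→slot 5, B→slot 1, E skipped, D→slot 3, G skipped, A skipped, H skipped, F→slot 4.
Slots: [1:B] [2:C] [3:D] [4:F] [5:I]
5 of 9 scheduled.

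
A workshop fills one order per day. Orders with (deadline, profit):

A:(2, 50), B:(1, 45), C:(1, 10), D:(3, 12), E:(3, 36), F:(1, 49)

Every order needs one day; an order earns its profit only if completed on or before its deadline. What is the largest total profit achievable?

135

Sort by profit descending; place each in the latest free slot ≤ its deadline.
Profit order: A=50 F=49 B=45 E=36 D=12 C=10
Assign: A→slot 2, F→slot 1, B skipped, E→slot 3, D skipped, C skipped.
Slots: [1:F] [2:A] [3:E]
Profit = 49 + 50 + 36 = 135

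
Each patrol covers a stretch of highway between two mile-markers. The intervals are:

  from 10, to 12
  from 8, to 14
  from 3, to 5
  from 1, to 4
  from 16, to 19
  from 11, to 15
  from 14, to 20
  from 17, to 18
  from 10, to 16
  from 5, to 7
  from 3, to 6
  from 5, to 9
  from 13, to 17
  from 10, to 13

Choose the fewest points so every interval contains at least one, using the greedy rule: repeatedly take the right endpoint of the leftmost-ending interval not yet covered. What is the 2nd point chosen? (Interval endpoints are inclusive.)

Process intervals by earliest right end; each time one isn't hit yet, stab at its right endpoint.
By right end: [1,4]  [3,5]  [3,6]  [5,7]  [5,9]  [10,12]  [10,13]  [8,14]  [11,15]  [10,16]  [13,17]  [17,18]  [16,19]  [14,20]
[1,4] uncovered → point at 4; [5,7] uncovered → point at 7; [10,12] uncovered → point at 12; [13,17] uncovered → point at 17.
Points: 4, 7, 12, 17 (4 total).

7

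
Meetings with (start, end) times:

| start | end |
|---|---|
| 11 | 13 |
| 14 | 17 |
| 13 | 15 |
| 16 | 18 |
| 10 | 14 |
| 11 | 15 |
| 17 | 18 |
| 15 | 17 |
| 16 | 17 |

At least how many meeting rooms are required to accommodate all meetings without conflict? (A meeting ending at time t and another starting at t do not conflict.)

4

Count concurrent intervals with a sweep; the peak is the room count.
starts: [10, 11, 11, 13, 14, 15, 16, 16, 17]
ends:   [13, 14, 15, 15, 17, 17, 17, 18, 18]
s10→1 s11→2 s11→3 e13→2 s13→3 e14→2 s14→3 e15→2 e15→1 s15→2 s16→3 s16→4  — peak 4.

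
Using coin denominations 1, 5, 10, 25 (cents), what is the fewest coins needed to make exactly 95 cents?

Use the largest denomination that fits, subtract, and repeat.
95 = 3×25 + 2×10
Total coins = 3 + 2 = 5

5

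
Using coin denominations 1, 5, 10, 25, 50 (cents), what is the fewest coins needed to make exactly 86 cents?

Greedy: take as many of the largest coin as possible, then repeat with the remainder.
86 = 1×50 + 1×25 + 1×10 + 1×1
Total coins = 1 + 1 + 1 + 1 = 4

4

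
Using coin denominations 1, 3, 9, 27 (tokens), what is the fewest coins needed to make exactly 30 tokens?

2

30 = 1×27 + 1×3
Total coins = 1 + 1 = 2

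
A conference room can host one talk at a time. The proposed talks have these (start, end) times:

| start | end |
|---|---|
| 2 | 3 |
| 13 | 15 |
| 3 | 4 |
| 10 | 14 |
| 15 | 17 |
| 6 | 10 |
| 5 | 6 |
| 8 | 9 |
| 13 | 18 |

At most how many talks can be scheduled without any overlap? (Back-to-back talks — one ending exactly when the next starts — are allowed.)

By end time: (2,3), (3,4), (5,6), (8,9), (6,10), (10,14), (13,15), (15,17), (13,18).
Pick (2,3); next start ≥ 3 → (3,4); next start ≥ 4 → (5,6); next start ≥ 6 → (8,9); next start ≥ 9 → (10,14); next start ≥ 14 → (15,17).
Selected 6 talks.

6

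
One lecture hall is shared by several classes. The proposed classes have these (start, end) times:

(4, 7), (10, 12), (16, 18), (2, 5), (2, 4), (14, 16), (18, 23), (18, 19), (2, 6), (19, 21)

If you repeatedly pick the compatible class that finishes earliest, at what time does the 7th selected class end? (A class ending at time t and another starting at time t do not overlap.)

21

Sorted by end: (2,4)  (2,5)  (2,6)  (4,7)  (10,12)  (14,16)  (16,18)  (18,19)  (19,21)  (18,23)
take (2,4); skip (2,6); take (4,7); take (10,12); take (14,16); take (16,18); take (18,19); take (19,21).
Selected: (2,4) (4,7) (10,12) (14,16) (16,18) (18,19) (19,21)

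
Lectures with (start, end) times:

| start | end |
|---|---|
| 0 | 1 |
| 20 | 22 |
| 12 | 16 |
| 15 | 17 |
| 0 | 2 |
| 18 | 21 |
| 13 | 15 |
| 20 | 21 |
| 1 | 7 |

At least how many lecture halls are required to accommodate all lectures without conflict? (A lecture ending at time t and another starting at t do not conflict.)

starts: [0, 0, 1, 12, 13, 15, 18, 20, 20]
ends:   [1, 2, 7, 15, 16, 17, 21, 21, 22]
s0→1 s0→2 e1→1 s1→2 e2→1 e7→0 s12→1 s13→2 e15→1 s15→2 e16→1 e17→0 s18→1 s20→2 s20→3  — peak 3.

3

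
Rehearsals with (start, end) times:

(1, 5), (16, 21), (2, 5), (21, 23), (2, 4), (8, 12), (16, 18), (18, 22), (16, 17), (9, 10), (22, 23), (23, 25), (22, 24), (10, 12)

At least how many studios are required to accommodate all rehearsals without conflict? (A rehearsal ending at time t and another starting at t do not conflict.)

3

Count concurrent intervals with a sweep; the peak is the room count.
starts: [1, 2, 2, 8, 9, 10, 16, 16, 16, 18, 21, 22, 22, 23]
ends:   [4, 5, 5, 10, 12, 12, 17, 18, 21, 22, 23, 23, 24, 25]
s1→1 s2→2 s2→3  — peak 3.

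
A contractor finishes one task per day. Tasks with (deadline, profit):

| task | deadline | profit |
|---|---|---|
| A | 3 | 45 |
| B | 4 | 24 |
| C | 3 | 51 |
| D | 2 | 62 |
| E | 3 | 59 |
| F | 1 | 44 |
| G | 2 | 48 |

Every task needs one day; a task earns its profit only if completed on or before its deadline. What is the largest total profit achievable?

196

Sort by profit descending; place each in the latest free slot ≤ its deadline.
Profit order: D=62 E=59 C=51 G=48 A=45 F=44 B=24
Assign: D→slot 2, E→slot 3, C→slot 1, G skipped, A skipped, F skipped, B→slot 4.
Slots: [1:C] [2:D] [3:E] [4:B]
Profit = 51 + 62 + 59 + 24 = 196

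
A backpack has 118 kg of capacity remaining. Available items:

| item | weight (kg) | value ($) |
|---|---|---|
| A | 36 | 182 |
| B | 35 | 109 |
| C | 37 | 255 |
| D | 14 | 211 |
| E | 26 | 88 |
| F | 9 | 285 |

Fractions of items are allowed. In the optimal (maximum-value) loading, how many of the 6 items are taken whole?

Order: F (285/9=31.67) > D (211/14=15.07) > C (255/37=6.89) > A (182/36=5.06) > E (88/26=3.38) > B (109/35=3.11)
Fill: take F (9 @ 285) → take D (14 @ 211) → take C (37 @ 255) → take A (36 @ 182) → take 22/26 of E → 74.46; 118/118 used.
4 item(s) taken whole; one partial (take 22/26 of E).

4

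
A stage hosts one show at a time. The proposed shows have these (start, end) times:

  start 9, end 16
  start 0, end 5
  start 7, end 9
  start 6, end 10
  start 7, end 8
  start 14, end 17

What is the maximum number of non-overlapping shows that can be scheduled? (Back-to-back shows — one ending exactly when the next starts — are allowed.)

Greedy by earliest finish: after sorting by end time, pick each interval compatible with the last pick.
By end time: (0,5), (7,8), (7,9), (6,10), (9,16), (14,17).
Pick (0,5); next start ≥ 5 → (7,8); next start ≥ 8 → (9,16).
Selected 3 shows.

3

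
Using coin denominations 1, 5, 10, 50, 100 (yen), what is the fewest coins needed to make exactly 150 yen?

2

Use the largest denomination that fits, subtract, and repeat.
150 = 1×100 + 1×50
Total coins = 1 + 1 = 2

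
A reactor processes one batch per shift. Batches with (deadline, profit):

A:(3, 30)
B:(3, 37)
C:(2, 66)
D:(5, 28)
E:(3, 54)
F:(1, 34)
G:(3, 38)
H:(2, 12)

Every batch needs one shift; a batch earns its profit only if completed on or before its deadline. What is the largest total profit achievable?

By profit: C(d2,66), E(d3,54), G(d3,38), B(d3,37), F(d1,34), A(d3,30), D(d5,28), H(d2,12)
C→slot 2; E→slot 3; G→slot 1; B skipped; F skipped; A skipped; D→slot 5; H skipped.
Profit = 38 + 66 + 54 + 28 = 186

186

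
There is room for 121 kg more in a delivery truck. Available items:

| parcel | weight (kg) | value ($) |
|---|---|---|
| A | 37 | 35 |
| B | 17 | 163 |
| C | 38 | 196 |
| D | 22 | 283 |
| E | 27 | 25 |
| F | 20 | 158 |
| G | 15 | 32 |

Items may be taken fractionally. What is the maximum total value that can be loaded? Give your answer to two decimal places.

840.51

Order: D (283/22=12.86) > B (163/17=9.59) > F (158/20=7.90) > C (196/38=5.16) > G (32/15=2.13) > A (35/37=0.95) > E (25/27=0.93)
Fill: take D (22 @ 283) → take B (17 @ 163) → take F (20 @ 158) → take C (38 @ 196) → take G (15 @ 32) → take 9/37 of A → 8.51; 121/121 used.
Total value = 840.51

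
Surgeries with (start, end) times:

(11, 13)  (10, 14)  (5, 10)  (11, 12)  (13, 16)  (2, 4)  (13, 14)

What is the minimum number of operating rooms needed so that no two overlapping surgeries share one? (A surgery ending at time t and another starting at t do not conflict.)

3

The answer is the maximum number of intervals overlapping at any instant.
Events (time:±→running): 2:+→1 4:-→0 5:+→1 10:-→0 10:+→1 11:+→2 11:+→3 … peak 3.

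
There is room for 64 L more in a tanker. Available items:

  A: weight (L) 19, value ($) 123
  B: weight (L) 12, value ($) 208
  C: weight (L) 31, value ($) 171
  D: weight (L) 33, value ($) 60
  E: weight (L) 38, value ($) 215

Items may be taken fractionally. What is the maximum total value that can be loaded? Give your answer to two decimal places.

517.71

Sort by value per unit weight and fill in that order.
Order: B (208/12=17.33) > A (123/19=6.47) > E (215/38=5.66) > C (171/31=5.52) > D (60/33=1.82)
Fill: take B (12 @ 208) → take A (19 @ 123) → take 33/38 of E → 186.71; 64/64 used.
Total value = 517.71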